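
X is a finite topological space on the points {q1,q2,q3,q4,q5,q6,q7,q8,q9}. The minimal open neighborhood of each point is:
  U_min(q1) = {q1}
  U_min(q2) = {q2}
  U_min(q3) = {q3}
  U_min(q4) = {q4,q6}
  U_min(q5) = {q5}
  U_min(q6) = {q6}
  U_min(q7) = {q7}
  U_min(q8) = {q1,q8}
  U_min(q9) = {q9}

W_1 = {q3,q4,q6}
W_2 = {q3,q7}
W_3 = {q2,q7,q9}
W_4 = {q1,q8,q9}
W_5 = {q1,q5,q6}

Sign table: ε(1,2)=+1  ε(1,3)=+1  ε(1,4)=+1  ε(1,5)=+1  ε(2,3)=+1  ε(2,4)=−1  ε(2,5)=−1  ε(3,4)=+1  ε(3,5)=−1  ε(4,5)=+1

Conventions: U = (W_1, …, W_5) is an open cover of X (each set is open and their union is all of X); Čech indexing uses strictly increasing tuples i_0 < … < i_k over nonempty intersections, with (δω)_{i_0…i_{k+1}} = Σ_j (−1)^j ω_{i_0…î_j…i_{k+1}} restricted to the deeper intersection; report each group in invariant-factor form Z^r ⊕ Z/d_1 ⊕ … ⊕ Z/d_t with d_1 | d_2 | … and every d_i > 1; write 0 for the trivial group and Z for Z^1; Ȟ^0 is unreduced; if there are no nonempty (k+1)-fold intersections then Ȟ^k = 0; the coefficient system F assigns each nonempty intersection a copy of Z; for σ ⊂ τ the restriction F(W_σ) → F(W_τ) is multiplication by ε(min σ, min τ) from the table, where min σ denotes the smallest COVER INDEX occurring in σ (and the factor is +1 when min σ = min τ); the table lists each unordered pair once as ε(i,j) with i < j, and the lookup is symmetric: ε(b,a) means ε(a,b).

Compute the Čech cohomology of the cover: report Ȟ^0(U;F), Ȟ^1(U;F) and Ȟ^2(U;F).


nonempty intersections:
  W12={q3} W15={q6} W23={q7} W34={q9} W45={q1}
C dims 5,5; δ0: rk 4, SNF 1^4
Ȟ^0: (5−4)−0=1 ⇒ Z
Ȟ^1: (5−0)−4=1 ⇒ Z
Ȟ^2: (0−0)−0=0 ⇒ 0

Ȟ^0(U;F) ≅ Z, Ȟ^1(U;F) ≅ Z, Ȟ^2(U;F) ≅ 0


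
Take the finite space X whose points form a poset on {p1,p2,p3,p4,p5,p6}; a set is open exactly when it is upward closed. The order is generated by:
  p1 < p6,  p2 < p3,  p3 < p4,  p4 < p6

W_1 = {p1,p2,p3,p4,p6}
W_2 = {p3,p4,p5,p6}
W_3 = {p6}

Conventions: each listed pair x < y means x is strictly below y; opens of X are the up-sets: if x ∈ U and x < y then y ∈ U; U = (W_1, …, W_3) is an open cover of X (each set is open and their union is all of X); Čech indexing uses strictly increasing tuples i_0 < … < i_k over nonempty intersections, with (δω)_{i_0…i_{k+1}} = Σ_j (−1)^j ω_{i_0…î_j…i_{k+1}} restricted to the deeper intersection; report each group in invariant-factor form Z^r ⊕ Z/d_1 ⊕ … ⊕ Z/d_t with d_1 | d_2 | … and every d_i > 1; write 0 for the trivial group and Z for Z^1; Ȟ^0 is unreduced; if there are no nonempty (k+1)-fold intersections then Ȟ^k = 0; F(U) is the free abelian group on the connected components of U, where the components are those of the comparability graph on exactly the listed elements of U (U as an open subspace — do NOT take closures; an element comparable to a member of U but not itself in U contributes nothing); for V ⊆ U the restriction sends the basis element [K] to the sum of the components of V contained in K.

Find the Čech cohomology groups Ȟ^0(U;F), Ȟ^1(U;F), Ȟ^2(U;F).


Ȟ^0 ≅ Z^2, Ȟ^1 ≅ 0, Ȟ^2 ≅ 0

nonempty overlaps:
  W12={p3,p4,p6} W13={p6} W23={p6}
  W123={p6}
components per intersection:
  W1: {p1,p2,p3,p4,p6}
  W2: {p3,p4,p6} {p5}
  W3: {p6}
  W12: {p3,p4,p6}
  W13: {p6}
  W23: {p6}
  W123: {p6}
C dims 4,3,1; δ0: rk 2, SNF 1^2; δ1: rk 1, SNF 1^1
degree 0: 4−2−0 = 2 → Ȟ^0 ≅ Z^2
degree 1: 3−1−2 = 0 → Ȟ^1 ≅ 0
degree 2: 1−0−1 = 0 → Ȟ^2 ≅ 0


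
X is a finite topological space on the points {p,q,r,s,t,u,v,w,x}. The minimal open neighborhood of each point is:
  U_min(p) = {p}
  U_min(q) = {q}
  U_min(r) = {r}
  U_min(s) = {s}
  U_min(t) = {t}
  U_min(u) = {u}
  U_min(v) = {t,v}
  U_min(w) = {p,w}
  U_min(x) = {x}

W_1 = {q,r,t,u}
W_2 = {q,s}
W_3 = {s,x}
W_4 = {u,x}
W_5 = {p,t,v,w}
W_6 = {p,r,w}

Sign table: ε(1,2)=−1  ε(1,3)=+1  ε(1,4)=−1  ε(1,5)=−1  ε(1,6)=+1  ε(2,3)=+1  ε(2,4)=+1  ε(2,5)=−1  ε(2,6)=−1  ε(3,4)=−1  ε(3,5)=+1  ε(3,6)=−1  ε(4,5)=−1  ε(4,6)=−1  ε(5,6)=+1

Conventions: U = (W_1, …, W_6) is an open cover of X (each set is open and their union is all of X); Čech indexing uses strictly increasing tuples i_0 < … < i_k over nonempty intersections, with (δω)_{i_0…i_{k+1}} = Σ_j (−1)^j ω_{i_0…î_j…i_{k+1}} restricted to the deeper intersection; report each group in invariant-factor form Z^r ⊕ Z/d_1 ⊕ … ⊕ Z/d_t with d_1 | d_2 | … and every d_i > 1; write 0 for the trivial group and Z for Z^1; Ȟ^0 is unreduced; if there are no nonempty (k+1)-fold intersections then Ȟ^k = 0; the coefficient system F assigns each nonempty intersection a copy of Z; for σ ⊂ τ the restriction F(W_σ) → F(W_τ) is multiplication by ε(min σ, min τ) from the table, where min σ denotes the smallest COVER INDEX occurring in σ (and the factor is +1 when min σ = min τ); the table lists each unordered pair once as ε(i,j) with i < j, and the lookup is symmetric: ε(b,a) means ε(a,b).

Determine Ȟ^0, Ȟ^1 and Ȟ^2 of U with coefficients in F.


Ȟ^0 = 0,  Ȟ^1 = Z ⊕ Z/2,  Ȟ^2 = 0

nerve of the cover:
  W12={q} W14={u} W15={t} W16={r} W23={s} W34={x} W56={p,w}
C dims 6,7; δ0: rk 6, SNF 1^5·2
Ȟ^0 = (6 − 6) − 0 = 0, so Ȟ^0 ≅ 0
Ȟ^1 = (7 − 0) − 6 = 1 plus torsion [2], so Ȟ^1 ≅ Z ⊕ Z/2
Ȟ^2 = (0 − 0) − 0 = 0, so Ȟ^2 ≅ 0


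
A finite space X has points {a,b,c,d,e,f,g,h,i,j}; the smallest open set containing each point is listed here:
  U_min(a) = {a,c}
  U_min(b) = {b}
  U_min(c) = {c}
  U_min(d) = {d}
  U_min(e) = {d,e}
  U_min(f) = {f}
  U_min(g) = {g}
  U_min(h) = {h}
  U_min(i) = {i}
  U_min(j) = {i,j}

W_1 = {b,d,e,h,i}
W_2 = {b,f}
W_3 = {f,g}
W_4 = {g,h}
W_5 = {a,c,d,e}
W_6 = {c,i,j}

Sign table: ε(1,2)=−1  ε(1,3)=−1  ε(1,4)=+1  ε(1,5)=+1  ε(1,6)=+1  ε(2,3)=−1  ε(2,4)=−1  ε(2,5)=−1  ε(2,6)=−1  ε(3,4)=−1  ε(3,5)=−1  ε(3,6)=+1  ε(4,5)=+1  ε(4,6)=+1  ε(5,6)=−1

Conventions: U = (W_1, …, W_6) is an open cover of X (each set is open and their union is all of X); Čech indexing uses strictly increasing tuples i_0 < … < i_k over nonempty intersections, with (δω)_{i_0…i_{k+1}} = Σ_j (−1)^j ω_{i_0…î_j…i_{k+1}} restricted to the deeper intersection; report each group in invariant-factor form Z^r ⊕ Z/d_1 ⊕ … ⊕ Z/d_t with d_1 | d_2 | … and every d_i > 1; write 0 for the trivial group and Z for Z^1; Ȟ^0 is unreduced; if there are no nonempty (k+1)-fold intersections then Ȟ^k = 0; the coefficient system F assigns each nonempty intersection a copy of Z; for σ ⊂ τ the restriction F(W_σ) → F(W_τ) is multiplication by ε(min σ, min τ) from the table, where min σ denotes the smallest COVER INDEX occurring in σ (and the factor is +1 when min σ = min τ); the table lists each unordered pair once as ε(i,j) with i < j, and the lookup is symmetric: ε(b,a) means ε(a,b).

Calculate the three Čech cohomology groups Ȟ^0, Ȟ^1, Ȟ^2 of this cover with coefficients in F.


Ȟ^0(U;F) ≅ 0, Ȟ^1(U;F) ≅ Z ⊕ Z/2 and Ȟ^2(U;F) ≅ 0

nerve simplices:
  W12={b} W14={h} W15={d,e} W16={i} W23={f} W34={g} W56={c}
C dims 6,7; δ0: rk 6, SNF 1^5·2
degree 0: 6−6−0 = 0 → Ȟ^0 ≅ 0
degree 1: 7−0−6 = 1 plus torsion [2] → Ȟ^1 ≅ Z ⊕ Z/2
degree 2: 0−0−0 = 0 → Ȟ^2 ≅ 0


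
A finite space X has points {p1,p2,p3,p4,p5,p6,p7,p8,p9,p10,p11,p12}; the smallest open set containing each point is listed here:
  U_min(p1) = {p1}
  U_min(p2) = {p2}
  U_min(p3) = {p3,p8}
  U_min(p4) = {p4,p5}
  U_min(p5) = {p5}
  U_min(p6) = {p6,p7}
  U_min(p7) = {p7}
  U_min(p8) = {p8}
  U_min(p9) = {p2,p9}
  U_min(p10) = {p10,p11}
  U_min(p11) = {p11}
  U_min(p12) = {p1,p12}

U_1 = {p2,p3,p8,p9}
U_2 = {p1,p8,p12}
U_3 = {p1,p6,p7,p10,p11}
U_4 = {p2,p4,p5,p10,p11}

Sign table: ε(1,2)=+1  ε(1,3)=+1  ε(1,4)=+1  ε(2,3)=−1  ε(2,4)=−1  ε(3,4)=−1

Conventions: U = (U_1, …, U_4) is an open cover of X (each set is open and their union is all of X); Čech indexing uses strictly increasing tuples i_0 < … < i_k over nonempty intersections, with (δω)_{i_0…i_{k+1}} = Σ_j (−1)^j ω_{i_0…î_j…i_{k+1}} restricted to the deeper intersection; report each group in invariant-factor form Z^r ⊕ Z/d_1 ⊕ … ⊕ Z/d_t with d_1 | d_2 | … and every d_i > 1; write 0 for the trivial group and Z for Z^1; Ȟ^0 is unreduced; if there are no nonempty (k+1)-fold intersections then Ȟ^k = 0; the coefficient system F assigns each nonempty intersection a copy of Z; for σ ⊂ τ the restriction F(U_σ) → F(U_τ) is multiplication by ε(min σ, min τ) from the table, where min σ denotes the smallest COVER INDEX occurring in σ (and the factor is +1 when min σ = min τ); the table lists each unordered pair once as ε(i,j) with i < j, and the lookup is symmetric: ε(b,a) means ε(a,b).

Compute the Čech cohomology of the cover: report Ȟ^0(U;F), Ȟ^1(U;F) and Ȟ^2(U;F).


Ȟ^0 ≅ Z; Ȟ^1 ≅ Z; Ȟ^2 ≅ 0

nerve of the cover:
  U12={p8} U14={p2} U23={p1} U34={p10,p11}
C dims 4,4; δ0: rk 3, SNF 1^3
Ȟ^0 = (4 − 3) − 0 = 1, so Ȟ^0 ≅ Z
Ȟ^1 = (4 − 0) − 3 = 1, so Ȟ^1 ≅ Z
Ȟ^2 = (0 − 0) − 0 = 0, so Ȟ^2 ≅ 0


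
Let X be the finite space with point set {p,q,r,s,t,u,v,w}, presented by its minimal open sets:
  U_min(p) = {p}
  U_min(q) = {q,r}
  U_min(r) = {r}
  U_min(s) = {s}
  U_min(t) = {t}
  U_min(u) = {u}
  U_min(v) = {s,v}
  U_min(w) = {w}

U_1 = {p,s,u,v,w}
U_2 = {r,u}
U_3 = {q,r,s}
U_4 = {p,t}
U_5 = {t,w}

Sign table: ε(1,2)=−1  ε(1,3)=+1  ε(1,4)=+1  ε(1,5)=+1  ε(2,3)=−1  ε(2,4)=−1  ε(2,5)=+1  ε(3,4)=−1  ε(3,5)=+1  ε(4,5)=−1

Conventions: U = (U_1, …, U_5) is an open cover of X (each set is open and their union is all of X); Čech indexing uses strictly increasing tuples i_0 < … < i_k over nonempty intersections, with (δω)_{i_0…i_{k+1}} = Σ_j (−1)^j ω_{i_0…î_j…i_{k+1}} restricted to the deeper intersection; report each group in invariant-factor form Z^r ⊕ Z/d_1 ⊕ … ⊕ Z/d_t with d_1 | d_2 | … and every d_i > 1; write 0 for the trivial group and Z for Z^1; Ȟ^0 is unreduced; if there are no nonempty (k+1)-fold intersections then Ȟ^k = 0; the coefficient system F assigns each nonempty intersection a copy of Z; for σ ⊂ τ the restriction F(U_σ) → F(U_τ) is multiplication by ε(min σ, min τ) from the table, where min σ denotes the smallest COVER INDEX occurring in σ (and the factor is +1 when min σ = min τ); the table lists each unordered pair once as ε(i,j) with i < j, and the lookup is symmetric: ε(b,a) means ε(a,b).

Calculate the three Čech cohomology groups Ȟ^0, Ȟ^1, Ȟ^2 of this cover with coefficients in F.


nerve simplices:
  U12={u} U13={s} U14={p} U15={w} U23={r} U45={t}
C dims 5,6; δ0: rk 5, SNF 1^4·2
degree 0: 5−5−0 = 0 → Ȟ^0 ≅ 0
degree 1: 6−0−5 = 1 plus torsion [2] → Ȟ^1 ≅ Z ⊕ Z/2
degree 2: 0−0−0 = 0 → Ȟ^2 ≅ 0

Ȟ^0 ≅ 0, Ȟ^1 ≅ Z ⊕ Z/2, Ȟ^2 ≅ 0


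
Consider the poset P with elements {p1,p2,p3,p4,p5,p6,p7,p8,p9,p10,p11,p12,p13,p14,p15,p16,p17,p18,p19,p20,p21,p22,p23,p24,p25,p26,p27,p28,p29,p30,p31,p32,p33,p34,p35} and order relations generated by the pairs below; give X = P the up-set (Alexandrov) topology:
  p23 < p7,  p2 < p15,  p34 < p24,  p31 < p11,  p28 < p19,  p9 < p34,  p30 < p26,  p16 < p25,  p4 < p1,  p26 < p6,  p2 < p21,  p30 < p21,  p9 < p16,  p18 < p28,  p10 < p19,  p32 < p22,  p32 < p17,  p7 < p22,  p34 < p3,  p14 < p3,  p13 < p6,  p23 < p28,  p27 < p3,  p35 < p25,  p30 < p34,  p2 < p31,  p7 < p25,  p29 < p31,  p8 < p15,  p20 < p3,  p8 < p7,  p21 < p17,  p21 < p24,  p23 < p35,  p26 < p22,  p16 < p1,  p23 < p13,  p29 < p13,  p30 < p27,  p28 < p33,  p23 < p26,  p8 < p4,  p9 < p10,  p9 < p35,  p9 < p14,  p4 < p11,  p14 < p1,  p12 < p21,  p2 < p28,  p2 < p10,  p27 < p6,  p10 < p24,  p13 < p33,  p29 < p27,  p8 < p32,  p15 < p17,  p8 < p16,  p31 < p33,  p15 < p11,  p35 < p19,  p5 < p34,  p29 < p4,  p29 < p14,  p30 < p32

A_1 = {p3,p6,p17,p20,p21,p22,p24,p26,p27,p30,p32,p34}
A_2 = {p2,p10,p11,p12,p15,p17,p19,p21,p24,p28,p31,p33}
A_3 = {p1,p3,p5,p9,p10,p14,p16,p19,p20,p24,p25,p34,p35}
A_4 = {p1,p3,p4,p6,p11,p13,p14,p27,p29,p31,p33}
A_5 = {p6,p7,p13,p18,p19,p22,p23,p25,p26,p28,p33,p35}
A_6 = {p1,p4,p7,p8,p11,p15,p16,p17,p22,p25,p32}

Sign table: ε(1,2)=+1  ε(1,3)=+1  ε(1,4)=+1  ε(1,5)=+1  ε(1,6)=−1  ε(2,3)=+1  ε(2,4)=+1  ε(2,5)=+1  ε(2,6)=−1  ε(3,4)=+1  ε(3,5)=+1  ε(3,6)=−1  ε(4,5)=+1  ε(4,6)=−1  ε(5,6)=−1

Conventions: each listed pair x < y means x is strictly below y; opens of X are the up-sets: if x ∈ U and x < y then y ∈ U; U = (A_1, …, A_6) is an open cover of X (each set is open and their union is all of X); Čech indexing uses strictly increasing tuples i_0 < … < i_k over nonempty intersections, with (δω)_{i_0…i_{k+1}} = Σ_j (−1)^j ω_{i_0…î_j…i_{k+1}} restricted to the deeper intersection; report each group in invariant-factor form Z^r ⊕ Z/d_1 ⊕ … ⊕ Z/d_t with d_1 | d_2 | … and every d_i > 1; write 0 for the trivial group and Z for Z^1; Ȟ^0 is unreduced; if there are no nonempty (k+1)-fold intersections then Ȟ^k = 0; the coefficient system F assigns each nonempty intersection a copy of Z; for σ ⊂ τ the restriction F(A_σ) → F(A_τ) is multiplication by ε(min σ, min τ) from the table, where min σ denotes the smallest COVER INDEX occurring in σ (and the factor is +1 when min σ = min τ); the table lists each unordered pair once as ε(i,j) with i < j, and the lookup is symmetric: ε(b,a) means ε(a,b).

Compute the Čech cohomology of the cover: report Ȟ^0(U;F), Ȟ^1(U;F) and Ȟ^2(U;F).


nerve of the cover:
  A12={p17,p21,p24} A13={p3,p20,p24,p34} A14={p3,p6,p27} A15={p6,p22,p26} A16={p17,p22,p32} A23={p10,p19,p24} A24={p11,p31,p33} A25={p19,p28,p33} A26={p11,p15,p17} A34={p1,p3,p14} A35={p19,p25,p35} A36={p1,p16,p25} A45={p6,p13,p33} A46={p1,p4,p11} A56={p7,p22,p25}
  A123={p24} A126={p17} A134={p3} A145={p6} A156={p22} A235={p19} A245={p33} A246={p11} A346={p1} A356={p25}
C dims 6,15,10; δ0: rk 5, SNF 1^5; δ1: rk 10, SNF 1^9·2
Ȟ^0 = (6 − 5) − 0 = 1, so Ȟ^0 ≅ Z
Ȟ^1 = (15 − 10) − 5 = 0, so Ȟ^1 ≅ 0
Ȟ^2 = (10 − 0) − 10 = 0 plus torsion [2], so Ȟ^2 ≅ Z/2

Ȟ^0(U;F) ≅ Z,  Ȟ^1(U;F) ≅ 0,  Ȟ^2(U;F) ≅ Z/2


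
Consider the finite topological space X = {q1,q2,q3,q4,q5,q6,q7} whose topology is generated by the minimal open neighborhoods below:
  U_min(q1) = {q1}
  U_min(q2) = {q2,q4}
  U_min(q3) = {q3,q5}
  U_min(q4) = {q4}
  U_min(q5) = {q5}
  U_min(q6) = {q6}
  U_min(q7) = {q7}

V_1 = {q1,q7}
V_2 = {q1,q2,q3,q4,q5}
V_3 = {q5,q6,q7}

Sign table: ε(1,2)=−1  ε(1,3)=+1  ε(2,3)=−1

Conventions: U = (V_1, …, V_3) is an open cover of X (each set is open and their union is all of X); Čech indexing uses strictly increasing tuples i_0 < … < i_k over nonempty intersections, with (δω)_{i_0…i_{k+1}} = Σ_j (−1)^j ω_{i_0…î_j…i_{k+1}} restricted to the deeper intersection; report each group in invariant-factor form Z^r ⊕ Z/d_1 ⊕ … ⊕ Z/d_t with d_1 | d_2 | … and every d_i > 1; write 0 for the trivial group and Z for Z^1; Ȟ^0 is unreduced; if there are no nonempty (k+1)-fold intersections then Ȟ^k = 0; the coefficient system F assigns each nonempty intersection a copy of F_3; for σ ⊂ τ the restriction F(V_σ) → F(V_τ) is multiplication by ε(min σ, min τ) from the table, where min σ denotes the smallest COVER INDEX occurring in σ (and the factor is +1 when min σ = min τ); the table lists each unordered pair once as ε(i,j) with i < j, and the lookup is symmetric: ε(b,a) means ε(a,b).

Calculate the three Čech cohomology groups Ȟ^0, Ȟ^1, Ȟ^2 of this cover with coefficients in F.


nerve of the cover:
  V12={q1} V13={q7} V23={q5}
C dims 3,3; δ0: rk_F3 2
Ȟ^0 = (3 − 2) − 0 = 1, so Ȟ^0 ≅ Z/3
Ȟ^1 = (3 − 0) − 2 = 1, so Ȟ^1 ≅ Z/3
Ȟ^2 = (0 − 0) − 0 = 0, so Ȟ^2 ≅ 0

Ȟ^0 ≅ Z/3, Ȟ^1 ≅ Z/3 and Ȟ^2 ≅ 0


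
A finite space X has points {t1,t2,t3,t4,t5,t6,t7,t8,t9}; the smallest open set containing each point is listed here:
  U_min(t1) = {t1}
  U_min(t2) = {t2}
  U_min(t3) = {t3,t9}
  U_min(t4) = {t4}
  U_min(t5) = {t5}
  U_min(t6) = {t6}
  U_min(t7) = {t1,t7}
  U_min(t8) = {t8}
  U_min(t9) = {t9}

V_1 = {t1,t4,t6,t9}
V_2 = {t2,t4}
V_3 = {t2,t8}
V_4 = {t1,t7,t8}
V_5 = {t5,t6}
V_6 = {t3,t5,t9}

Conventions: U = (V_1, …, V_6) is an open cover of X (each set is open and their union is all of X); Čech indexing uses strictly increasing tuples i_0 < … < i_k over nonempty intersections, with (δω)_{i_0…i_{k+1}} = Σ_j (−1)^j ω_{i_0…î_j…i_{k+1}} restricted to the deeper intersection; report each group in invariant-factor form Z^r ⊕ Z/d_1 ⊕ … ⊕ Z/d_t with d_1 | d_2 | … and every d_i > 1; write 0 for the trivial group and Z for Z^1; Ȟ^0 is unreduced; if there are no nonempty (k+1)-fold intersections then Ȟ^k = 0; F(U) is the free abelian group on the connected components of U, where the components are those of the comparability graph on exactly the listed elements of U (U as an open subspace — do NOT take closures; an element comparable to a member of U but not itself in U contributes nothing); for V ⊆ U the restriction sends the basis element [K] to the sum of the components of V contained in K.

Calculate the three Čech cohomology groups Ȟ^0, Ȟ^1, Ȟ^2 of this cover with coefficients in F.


Ȟ^0 = Z^7, Ȟ^1 = 0 and Ȟ^2 = 0

cover nerve:
  V12={t4} V14={t1} V15={t6} V16={t9} V23={t2} V34={t8} V56={t5}
components per intersection:
  V1: {t1} {t4} {t6} {t9}
  V2: {t2} {t4}
  V3: {t2} {t8}
  V4: {t1,t7} {t8}
  V5: {t5} {t6}
  V6: {t3,t9} {t5}
  V12: {t4}
  V14: {t1}
  V15: {t6}
  V16: {t9}
  V23: {t2}
  V34: {t8}
  V56: {t5}
C dims 14,7; δ0: rk 7, SNF 1^7
Ȟ^0: (14−7)−0=7 ⇒ Z^7
Ȟ^1: (7−0)−7=0 ⇒ 0
Ȟ^2: (0−0)−0=0 ⇒ 0


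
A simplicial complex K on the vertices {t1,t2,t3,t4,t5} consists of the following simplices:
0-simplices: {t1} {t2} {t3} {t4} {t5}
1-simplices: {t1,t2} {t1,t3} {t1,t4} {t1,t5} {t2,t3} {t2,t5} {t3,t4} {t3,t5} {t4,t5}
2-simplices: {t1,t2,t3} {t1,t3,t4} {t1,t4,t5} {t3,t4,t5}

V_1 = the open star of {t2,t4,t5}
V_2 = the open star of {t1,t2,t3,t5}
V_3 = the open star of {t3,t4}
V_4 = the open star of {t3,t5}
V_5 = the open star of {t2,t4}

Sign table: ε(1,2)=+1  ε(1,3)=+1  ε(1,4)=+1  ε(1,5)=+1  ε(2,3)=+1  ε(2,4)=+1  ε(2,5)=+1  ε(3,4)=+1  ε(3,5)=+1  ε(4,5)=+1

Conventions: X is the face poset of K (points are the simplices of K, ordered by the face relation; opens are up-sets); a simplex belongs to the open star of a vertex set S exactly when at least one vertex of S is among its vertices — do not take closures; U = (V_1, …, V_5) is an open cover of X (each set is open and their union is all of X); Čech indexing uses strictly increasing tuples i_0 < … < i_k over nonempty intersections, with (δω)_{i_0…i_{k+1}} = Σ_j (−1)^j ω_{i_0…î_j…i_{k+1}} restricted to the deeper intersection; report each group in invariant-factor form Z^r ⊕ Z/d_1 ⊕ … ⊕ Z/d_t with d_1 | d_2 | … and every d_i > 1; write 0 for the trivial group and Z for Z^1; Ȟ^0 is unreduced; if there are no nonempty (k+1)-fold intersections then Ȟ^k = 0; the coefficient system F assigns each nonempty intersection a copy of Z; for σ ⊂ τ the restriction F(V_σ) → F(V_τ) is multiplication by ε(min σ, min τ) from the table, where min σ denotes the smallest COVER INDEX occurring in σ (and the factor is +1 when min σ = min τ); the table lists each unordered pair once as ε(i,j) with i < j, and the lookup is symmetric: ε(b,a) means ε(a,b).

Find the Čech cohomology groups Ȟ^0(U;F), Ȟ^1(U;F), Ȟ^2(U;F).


nerve of the cover:
  V1={{t2},{t4},{t5},{t1,t2},{t1,t4},{t1,t5},{t2,t3},{t2,t5},{t3,t4},{t3,t5},{t4,t5},{t1,t2,t3},{t1,t3,t4},{t1,t4,t5},{t3,t4,t5}} V2={{t1},{t2},{t3},{t5},{t1,t2},{t1,t3},{t1,t4},{t1,t5},{t2,t3},{t2,t5},{t3,t4},{t3,t5},{t4,t5},{t1,t2,t3},{t1,t3,t4},{t1,t4,t5},{t3,t4,t5}} V3={{t3},{t4},{t1,t3},{t1,t4},{t2,t3},{t3,t4},{t3,t5},{t4,t5},{t1,t2,t3},{t1,t3,t4},{t1,t4,t5},{t3,t4,t5}} V4={{t3},{t5},{t1,t3},{t1,t5},{t2,t3},{t2,t5},{t3,t4},{t3,t5},{t4,t5},{t1,t2,t3},{t1,t3,t4},{t1,t4,t5},{t3,t4,t5}} V5={{t2},{t4},{t1,t2},{t1,t4},{t2,t3},{t2,t5},{t3,t4},{t4,t5},{t1,t2,t3},{t1,t3,t4},{t1,t4,t5},{t3,t4,t5}}
  V12={{t2},{t5},{t1,t2},{t1,t4},{t1,t5},{t2,t3},{t2,t5},{t3,t4},{t3,t5},{t4,t5},{t1,t2,t3},{t1,t3,t4},{t1,t4,t5},{t3,t4,t5}} V13={{t4},{t1,t4},{t2,t3},{t3,t4},{t3,t5},{t4,t5},{t1,t2,t3},{t1,t3,t4},{t1,t4,t5},{t3,t4,t5}} V14={{t5},{t1,t5},{t2,t3},{t2,t5},{t3,t4},{t3,t5},{t4,t5},{t1,t2,t3},{t1,t3,t4},{t1,t4,t5},{t3,t4,t5}} V15={{t2},{t4},{t1,t2},{t1,t4},{t2,t3},{t2,t5},{t3,t4},{t4,t5},{t1,t2,t3},{t1,t3,t4},{t1,t4,t5},{t3,t4,t5}} V23={{t3},{t1,t3},{t1,t4},{t2,t3},{t3,t4},{t3,t5},{t4,t5},{t1,t2,t3},{t1,t3,t4},{t1,t4,t5},{t3,t4,t5}} V24={{t3},{t5},{t1,t3},{t1,t5},{t2,t3},{t2,t5},{t3,t4},{t3,t5},{t4,t5},{t1,t2,t3},{t1,t3,t4},{t1,t4,t5},{t3,t4,t5}} V25={{t2},{t1,t2},{t1,t4},{t2,t3},{t2,t5},{t3,t4},{t4,t5},{t1,t2,t3},{t1,t3,t4},{t1,t4,t5},{t3,t4,t5}} V34={{t3},{t1,t3},{t2,t3},{t3,t4},{t3,t5},{t4,t5},{t1,t2,t3},{t1,t3,t4},{t1,t4,t5},{t3,t4,t5}} V35={{t4},{t1,t4},{t2,t3},{t3,t4},{t4,t5},{t1,t2,t3},{t1,t3,t4},{t1,t4,t5},{t3,t4,t5}} V45={{t2,t3},{t2,t5},{t3,t4},{t4,t5},{t1,t2,t3},{t1,t3,t4},{t1,t4,t5},{t3,t4,t5}}
  V123={{t1,t4},{t2,t3},{t3,t4},{t3,t5},{t4,t5},{t1,t2,t3},{t1,t3,t4},{t1,t4,t5},{t3,t4,t5}} V124={{t5},{t1,t5},{t2,t3},{t2,t5},{t3,t4},{t3,t5},{t4,t5},{t1,t2,t3},{t1,t3,t4},{t1,t4,t5},{t3,t4,t5}} V125={{t2},{t1,t2},{t1,t4},{t2,t3},{t2,t5},{t3,t4},{t4,t5},{t1,t2,t3},{t1,t3,t4},{t1,t4,t5},{t3,t4,t5}} V134={{t2,t3},{t3,t4},{t3,t5},{t4,t5},{t1,t2,t3},{t1,t3,t4},{t1,t4,t5},{t3,t4,t5}} V135={{t4},{t1,t4},{t2,t3},{t3,t4},{t4,t5},{t1,t2,t3},{t1,t3,t4},{t1,t4,t5},{t3,t4,t5}} V145={{t2,t3},{t2,t5},{t3,t4},{t4,t5},{t1,t2,t3},{t1,t3,t4},{t1,t4,t5},{t3,t4,t5}} V234={{t3},{t1,t3},{t2,t3},{t3,t4},{t3,t5},{t4,t5},{t1,t2,t3},{t1,t3,t4},{t1,t4,t5},{t3,t4,t5}} V235={{t1,t4},{t2,t3},{t3,t4},{t4,t5},{t1,t2,t3},{t1,t3,t4},{t1,t4,t5},{t3,t4,t5}} V245={{t2,t3},{t2,t5},{t3,t4},{t4,t5},{t1,t2,t3},{t1,t3,t4},{t1,t4,t5},{t3,t4,t5}} V345={{t2,t3},{t3,t4},{t4,t5},{t1,t2,t3},{t1,t3,t4},{t1,t4,t5},{t3,t4,t5}}
  V1234={{t2,t3},{t3,t4},{t3,t5},{t4,t5},{t1,t2,t3},{t1,t3,t4},{t1,t4,t5},{t3,t4,t5}} V1235={{t1,t4},{t2,t3},{t3,t4},{t4,t5},{t1,t2,t3},{t1,t3,t4},{t1,t4,t5},{t3,t4,t5}} V1245={{t2,t3},{t2,t5},{t3,t4},{t4,t5},{t1,t2,t3},{t1,t3,t4},{t1,t4,t5},{t3,t4,t5}} V1345={{t2,t3},{t3,t4},{t4,t5},{t1,t2,t3},{t1,t3,t4},{t1,t4,t5},{t3,t4,t5}} V2345={{t2,t3},{t3,t4},{t4,t5},{t1,t2,t3},{t1,t3,t4},{t1,t4,t5},{t3,t4,t5}}
  V12345={{t2,t3},{t3,t4},{t4,t5},{t1,t2,t3},{t1,t3,t4},{t1,t4,t5},{t3,t4,t5}}
C dims 5,10,10,5; δ0: rk 4, SNF 1^4; δ1: rk 6, SNF 1^6; δ2: rk 4, SNF 1^4
Ȟ^0 = (5 − 4) − 0 = 1, so Ȟ^0 ≅ Z
Ȟ^1 = (10 − 6) − 4 = 0, so Ȟ^1 ≅ 0
Ȟ^2 = (10 − 4) − 6 = 0, so Ȟ^2 ≅ 0

Ȟ^0 ≅ Z, Ȟ^1 ≅ 0 and Ȟ^2 ≅ 0


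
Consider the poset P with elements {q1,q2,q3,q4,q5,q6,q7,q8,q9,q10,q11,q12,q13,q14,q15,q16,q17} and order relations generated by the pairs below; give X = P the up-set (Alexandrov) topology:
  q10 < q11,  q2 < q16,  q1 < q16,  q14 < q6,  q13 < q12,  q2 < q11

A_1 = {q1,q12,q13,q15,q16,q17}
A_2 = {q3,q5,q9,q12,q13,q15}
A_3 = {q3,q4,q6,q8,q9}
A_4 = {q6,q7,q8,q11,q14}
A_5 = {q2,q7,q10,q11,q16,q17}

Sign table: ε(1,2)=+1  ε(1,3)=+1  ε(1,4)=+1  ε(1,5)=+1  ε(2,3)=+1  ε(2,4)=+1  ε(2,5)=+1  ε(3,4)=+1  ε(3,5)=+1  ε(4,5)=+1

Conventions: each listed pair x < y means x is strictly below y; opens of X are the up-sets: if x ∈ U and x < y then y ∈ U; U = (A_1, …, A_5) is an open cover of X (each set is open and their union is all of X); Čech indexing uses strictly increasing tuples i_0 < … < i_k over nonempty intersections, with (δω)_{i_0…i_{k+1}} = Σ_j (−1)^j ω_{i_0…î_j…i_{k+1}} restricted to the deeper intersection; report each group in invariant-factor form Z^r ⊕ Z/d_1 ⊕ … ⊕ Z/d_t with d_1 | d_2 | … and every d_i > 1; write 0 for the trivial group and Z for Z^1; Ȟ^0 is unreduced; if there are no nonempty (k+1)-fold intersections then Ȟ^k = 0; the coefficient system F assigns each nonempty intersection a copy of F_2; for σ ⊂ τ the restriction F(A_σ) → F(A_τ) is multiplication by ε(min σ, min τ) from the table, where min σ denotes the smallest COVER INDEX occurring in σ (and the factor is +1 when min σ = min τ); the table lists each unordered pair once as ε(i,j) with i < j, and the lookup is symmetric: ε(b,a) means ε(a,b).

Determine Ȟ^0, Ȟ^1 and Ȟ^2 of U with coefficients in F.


nerve simplices:
  A12={q12,q13,q15} A15={q16,q17} A23={q3,q9} A34={q6,q8} A45={q7,q11}
C dims 5,5; δ0: rk_F2 4
degree 0: 5−4−0 = 1 → Ȟ^0 ≅ Z/2
degree 1: 5−0−4 = 1 → Ȟ^1 ≅ Z/2
degree 2: 0−0−0 = 0 → Ȟ^2 ≅ 0

Ȟ^0(U;F) ≅ Z/2, Ȟ^1(U;F) ≅ Z/2 and Ȟ^2(U;F) ≅ 0


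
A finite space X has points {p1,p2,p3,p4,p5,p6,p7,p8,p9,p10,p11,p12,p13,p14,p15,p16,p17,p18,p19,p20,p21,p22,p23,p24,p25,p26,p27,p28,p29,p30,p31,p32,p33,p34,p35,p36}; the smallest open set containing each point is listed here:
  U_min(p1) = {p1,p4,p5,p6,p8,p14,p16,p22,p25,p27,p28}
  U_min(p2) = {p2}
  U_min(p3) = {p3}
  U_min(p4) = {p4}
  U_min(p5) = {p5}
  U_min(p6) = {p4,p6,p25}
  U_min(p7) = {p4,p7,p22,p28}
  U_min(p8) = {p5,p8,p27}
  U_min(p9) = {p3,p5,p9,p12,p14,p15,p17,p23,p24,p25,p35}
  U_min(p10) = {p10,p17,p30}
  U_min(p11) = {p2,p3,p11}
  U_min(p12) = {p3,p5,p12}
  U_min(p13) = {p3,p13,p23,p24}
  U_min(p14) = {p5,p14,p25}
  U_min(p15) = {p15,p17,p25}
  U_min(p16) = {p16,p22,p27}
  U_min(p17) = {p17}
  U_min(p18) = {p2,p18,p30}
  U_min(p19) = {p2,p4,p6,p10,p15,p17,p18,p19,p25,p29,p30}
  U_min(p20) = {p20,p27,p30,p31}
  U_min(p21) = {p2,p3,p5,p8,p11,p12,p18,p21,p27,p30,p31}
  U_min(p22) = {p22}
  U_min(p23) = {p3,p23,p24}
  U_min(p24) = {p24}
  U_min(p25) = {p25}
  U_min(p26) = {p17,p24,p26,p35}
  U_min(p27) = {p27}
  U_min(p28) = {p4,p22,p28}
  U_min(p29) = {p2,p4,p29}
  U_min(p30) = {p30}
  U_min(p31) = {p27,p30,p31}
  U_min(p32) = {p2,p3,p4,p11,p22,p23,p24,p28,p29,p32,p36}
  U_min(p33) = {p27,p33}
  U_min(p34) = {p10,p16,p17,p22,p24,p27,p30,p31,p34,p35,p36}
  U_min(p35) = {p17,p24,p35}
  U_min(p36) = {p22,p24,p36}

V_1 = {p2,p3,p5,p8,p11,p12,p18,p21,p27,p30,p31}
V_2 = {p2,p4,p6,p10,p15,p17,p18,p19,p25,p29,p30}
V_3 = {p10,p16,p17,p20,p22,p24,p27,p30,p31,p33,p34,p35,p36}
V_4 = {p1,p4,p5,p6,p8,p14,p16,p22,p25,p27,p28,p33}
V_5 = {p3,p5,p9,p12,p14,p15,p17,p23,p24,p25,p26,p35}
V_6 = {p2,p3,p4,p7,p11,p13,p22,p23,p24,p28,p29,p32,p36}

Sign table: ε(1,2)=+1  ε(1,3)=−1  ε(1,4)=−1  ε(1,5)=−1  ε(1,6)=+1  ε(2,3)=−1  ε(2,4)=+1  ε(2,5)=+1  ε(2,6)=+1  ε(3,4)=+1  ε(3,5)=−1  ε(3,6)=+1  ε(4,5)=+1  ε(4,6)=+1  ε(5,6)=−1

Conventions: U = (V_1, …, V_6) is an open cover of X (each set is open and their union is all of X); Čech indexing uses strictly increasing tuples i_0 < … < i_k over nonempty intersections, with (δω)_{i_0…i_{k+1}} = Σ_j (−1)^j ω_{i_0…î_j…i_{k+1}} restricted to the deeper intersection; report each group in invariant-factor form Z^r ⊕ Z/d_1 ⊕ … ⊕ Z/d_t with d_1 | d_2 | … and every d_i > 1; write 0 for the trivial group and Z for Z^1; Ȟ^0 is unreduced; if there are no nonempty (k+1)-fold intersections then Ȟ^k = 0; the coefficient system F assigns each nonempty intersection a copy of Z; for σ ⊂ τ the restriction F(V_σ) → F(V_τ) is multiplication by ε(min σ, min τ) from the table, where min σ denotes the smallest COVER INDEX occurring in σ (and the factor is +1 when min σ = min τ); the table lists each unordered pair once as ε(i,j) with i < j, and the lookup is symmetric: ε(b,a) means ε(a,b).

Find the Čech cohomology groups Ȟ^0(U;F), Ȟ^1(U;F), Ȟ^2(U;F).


nonempty intersections:
  V12={p2,p18,p30} V13={p27,p30,p31} V14={p5,p8,p27} V15={p3,p5,p12} V16={p2,p3,p11} V23={p10,p17,p30} V24={p4,p6,p25} V25={p15,p17,p25} V26={p2,p4,p29} V34={p16,p22,p27,p33} V35={p17,p24,p35} V36={p22,p24,p36} V45={p5,p14,p25} V46={p4,p22,p28} V56={p3,p23,p24}
  V123={p30} V126={p2} V134={p27} V145={p5} V156={p3} V235={p17} V245={p25} V246={p4} V346={p22} V356={p24}
C dims 6,15,10; δ0: rk 6, SNF 1^5·2; δ1: rk 9, SNF 1^9
Ȟ^0: (6−6)−0=0 ⇒ 0
Ȟ^1: (15−9)−6=0 plus torsion [2] ⇒ Z/2
Ȟ^2: (10−0)−9=1 ⇒ Z

Ȟ^0 ≅ 0, Ȟ^1 ≅ Z/2, Ȟ^2 ≅ Z


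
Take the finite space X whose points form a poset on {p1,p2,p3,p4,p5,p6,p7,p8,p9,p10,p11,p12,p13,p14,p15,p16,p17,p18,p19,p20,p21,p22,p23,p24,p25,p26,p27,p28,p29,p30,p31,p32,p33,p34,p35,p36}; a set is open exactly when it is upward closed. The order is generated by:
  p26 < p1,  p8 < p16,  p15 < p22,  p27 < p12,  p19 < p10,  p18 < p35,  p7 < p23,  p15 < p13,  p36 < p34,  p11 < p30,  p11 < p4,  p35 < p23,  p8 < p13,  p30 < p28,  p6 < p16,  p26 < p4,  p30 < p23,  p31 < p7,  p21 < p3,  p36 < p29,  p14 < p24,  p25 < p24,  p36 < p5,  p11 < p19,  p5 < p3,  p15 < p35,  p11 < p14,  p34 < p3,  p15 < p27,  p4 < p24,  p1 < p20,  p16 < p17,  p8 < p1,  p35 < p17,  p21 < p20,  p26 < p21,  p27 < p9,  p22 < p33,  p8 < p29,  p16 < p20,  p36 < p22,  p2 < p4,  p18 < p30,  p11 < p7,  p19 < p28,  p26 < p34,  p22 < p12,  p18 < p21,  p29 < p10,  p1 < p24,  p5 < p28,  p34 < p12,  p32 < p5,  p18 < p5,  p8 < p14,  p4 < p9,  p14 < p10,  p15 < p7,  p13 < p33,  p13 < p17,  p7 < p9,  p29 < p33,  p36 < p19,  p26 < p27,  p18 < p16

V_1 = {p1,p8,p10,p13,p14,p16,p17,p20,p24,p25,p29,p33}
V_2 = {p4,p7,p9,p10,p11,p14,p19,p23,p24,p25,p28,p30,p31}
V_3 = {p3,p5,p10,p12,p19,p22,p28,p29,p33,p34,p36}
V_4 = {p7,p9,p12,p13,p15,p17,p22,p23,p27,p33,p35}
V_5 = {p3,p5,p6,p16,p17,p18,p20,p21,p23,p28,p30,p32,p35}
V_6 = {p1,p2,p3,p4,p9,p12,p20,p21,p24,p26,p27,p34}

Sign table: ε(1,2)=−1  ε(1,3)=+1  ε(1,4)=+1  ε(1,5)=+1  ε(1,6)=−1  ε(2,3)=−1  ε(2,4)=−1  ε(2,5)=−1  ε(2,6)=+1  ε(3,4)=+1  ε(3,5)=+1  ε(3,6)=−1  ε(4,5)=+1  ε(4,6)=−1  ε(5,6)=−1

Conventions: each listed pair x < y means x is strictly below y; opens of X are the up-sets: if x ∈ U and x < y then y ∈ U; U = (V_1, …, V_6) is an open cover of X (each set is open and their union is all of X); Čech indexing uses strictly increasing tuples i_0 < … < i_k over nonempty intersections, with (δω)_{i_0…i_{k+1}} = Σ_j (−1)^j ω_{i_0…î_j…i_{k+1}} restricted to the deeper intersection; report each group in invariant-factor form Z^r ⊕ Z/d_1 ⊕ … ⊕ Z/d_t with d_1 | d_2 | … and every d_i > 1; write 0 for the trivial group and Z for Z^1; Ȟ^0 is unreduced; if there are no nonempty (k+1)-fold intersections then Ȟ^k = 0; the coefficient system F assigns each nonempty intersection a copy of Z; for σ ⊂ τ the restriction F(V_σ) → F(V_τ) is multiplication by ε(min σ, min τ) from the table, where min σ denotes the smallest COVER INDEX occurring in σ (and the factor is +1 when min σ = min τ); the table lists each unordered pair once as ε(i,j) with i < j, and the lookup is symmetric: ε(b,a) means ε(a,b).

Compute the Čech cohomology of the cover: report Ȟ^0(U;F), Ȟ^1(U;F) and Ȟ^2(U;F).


Ȟ^0(U;F) ≅ Z; Ȟ^1(U;F) ≅ 0; Ȟ^2(U;F) ≅ Z/2

nonempty intersections:
  V12={p10,p14,p24,p25} V13={p10,p29,p33} V14={p13,p17,p33} V15={p16,p17,p20} V16={p1,p20,p24} V23={p10,p19,p28} V24={p7,p9,p23} V25={p23,p28,p30} V26={p4,p9,p24} V34={p12,p22,p33} V35={p3,p5,p28} V36={p3,p12,p34} V45={p17,p23,p35} V46={p9,p12,p27} V56={p3,p20,p21}
  V123={p10} V126={p24} V134={p33} V145={p17} V156={p20} V235={p28} V245={p23} V246={p9} V346={p12} V356={p3}
C dims 6,15,10; δ0: rk 5, SNF 1^5; δ1: rk 10, SNF 1^9·2
Ȟ^0: (6−5)−0=1 ⇒ Z
Ȟ^1: (15−10)−5=0 ⇒ 0
Ȟ^2: (10−0)−10=0 plus torsion [2] ⇒ Z/2


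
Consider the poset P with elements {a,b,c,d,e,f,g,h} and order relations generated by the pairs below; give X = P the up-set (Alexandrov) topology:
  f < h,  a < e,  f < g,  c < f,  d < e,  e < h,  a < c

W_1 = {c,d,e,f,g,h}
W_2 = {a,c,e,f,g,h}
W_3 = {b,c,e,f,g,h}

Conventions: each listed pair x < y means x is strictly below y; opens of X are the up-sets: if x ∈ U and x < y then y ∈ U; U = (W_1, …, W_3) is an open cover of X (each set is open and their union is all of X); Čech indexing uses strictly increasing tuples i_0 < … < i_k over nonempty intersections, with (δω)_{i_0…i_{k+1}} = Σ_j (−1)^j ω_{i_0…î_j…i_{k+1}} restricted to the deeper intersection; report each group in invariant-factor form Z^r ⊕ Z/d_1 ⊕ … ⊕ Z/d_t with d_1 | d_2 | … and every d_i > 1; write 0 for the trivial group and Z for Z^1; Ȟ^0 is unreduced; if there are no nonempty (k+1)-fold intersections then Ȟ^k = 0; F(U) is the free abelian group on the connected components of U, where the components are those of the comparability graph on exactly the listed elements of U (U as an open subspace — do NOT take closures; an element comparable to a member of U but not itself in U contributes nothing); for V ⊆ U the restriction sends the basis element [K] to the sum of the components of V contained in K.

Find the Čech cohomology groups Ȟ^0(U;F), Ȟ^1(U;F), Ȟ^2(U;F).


nonempty intersections:
  W12={c,e,f,g,h} W13={c,e,f,g,h} W23={c,e,f,g,h}
  W123={c,e,f,g,h}
components per intersection:
  W1: {c,d,e,f,g,h}
  W2: {a,c,e,f,g,h}
  W3: {b} {c,e,f,g,h}
  W12: {c,e,f,g,h}
  W13: {c,e,f,g,h}
  W23: {c,e,f,g,h}
  W123: {c,e,f,g,h}
C dims 4,3,1; δ0: rk 2, SNF 1^2; δ1: rk 1, SNF 1^1
Ȟ^0: (4−2)−0=2 ⇒ Z^2
Ȟ^1: (3−1)−2=0 ⇒ 0
Ȟ^2: (1−0)−1=0 ⇒ 0

Ȟ^0(U;F) ≅ Z^2,  Ȟ^1(U;F) ≅ 0,  Ȟ^2(U;F) ≅ 0


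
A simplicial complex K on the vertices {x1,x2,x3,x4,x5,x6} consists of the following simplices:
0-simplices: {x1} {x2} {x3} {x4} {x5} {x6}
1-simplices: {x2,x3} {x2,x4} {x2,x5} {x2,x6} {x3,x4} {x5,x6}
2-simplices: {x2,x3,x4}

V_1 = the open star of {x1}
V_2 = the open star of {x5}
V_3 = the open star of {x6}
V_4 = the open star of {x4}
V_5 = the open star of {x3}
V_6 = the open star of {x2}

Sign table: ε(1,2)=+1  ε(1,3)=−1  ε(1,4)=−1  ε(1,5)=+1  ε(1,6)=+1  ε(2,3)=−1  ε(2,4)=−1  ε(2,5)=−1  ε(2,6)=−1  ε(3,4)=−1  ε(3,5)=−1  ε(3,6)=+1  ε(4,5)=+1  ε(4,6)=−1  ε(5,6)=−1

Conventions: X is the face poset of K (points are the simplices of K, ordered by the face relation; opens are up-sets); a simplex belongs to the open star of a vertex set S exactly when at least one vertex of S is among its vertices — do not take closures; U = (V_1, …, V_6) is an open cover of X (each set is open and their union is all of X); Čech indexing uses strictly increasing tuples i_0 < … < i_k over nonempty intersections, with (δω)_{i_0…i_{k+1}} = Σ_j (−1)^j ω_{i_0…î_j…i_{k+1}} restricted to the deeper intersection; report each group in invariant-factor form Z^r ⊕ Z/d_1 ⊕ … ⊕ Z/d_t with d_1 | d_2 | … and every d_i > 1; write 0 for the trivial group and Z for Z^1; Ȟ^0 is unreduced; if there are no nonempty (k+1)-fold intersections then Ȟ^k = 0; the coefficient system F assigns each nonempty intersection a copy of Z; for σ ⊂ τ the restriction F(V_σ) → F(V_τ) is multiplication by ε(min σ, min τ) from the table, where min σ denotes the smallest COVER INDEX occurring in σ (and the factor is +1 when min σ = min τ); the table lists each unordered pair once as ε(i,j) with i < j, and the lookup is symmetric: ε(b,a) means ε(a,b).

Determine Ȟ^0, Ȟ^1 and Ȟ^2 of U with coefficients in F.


nonempty overlaps:
  V1={{x1}} V2={{x5},{x2,x5},{x5,x6}} V3={{x6},{x2,x6},{x5,x6}} V4={{x4},{x2,x4},{x3,x4},{x2,x3,x4}} V5={{x3},{x2,x3},{x3,x4},{x2,x3,x4}} V6={{x2},{x2,x3},{x2,x4},{x2,x5},{x2,x6},{x2,x3,x4}}
  V23={{x5,x6}} V26={{x2,x5}} V36={{x2,x6}} V45={{x3,x4},{x2,x3,x4}} V46={{x2,x4},{x2,x3,x4}} V56={{x2,x3},{x2,x3,x4}}
  V456={{x2,x3,x4}}
C dims 6,6,1; δ0: rk 4, SNF 1^4; δ1: rk 1, SNF 1^1
degree 0: 6−4−0 = 2 → Ȟ^0 ≅ Z^2
degree 1: 6−1−4 = 1 → Ȟ^1 ≅ Z
degree 2: 1−0−1 = 0 → Ȟ^2 ≅ 0

Ȟ^0(U;F) ≅ Z^2; Ȟ^1(U;F) ≅ Z; Ȟ^2(U;F) ≅ 0


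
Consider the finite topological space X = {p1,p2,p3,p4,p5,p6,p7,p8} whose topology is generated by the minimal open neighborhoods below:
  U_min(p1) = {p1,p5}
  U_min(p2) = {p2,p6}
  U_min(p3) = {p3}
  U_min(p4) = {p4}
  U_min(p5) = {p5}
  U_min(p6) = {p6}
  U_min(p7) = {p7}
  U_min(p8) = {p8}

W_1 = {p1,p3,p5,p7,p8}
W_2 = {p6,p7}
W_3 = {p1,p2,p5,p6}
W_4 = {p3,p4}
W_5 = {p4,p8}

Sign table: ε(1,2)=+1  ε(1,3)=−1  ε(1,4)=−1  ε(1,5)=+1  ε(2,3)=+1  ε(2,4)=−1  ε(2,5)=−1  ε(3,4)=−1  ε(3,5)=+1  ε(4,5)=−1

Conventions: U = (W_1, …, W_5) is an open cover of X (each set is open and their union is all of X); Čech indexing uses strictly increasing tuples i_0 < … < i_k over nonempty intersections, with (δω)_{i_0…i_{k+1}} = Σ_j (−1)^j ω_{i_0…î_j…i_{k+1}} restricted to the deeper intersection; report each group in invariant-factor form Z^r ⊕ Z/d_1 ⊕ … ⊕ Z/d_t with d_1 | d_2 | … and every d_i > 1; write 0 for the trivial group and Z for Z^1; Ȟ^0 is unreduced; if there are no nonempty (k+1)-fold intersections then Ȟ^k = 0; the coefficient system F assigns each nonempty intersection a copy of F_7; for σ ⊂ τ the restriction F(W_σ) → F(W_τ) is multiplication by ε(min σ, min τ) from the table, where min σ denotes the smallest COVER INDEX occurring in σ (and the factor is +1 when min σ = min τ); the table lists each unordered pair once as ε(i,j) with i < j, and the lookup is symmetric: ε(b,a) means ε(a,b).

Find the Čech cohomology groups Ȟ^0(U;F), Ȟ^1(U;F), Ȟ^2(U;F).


Ȟ^0 = 0, Ȟ^1 = Z/7, Ȟ^2 = 0

nerve simplices:
  W12={p7} W13={p1,p5} W14={p3} W15={p8} W23={p6} W45={p4}
C dims 5,6; δ0: rk_F7 5
degree 0: 5−5−0 = 0 → Ȟ^0 ≅ 0
degree 1: 6−0−5 = 1 → Ȟ^1 ≅ Z/7
degree 2: 0−0−0 = 0 → Ȟ^2 ≅ 0


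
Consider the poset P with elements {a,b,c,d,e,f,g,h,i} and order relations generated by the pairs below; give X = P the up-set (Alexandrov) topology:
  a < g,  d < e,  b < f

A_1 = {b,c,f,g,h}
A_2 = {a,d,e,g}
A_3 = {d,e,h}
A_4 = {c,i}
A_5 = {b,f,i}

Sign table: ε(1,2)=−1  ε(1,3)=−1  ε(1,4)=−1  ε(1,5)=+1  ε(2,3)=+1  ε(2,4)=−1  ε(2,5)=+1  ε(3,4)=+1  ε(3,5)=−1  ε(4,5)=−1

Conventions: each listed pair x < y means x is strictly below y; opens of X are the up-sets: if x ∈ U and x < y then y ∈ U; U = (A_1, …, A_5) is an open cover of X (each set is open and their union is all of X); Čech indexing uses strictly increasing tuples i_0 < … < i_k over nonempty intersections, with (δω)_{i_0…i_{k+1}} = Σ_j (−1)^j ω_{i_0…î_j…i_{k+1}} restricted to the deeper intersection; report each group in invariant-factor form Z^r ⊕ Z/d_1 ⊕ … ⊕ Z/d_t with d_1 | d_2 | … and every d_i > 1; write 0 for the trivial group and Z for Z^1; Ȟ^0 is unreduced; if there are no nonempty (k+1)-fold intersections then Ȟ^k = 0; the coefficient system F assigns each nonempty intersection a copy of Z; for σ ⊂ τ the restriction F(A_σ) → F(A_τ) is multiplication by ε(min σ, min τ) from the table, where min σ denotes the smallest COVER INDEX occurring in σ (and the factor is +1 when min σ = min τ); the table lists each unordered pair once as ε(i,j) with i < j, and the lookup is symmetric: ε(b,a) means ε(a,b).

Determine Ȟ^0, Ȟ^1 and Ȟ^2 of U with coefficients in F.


nonempty intersections:
  A12={g} A13={h} A14={c} A15={b,f} A23={d,e} A45={i}
C dims 5,6; δ0: rk 4, SNF 1^4
Ȟ^0: (5−4)−0=1 ⇒ Z
Ȟ^1: (6−0)−4=2 ⇒ Z^2
Ȟ^2: (0−0)−0=0 ⇒ 0

Ȟ^0 ≅ Z,  Ȟ^1 ≅ Z^2,  Ȟ^2 ≅ 0


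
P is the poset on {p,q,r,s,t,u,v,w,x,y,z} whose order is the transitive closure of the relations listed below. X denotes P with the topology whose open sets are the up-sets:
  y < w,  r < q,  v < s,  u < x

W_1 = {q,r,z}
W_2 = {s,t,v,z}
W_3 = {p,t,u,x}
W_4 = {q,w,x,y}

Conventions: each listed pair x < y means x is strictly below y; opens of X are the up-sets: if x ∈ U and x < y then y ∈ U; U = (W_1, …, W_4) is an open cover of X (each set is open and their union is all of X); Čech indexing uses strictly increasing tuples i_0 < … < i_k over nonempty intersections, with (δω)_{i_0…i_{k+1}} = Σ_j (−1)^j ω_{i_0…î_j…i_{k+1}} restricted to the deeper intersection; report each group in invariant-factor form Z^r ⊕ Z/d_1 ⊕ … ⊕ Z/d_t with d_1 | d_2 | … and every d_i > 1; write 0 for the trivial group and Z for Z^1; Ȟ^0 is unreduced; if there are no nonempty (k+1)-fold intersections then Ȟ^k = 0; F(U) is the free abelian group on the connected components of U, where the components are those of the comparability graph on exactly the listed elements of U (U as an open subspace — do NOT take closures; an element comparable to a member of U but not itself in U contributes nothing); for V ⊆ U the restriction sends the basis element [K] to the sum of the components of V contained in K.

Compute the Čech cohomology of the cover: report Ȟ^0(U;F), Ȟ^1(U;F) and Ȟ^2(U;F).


intersection data:
  W12={z} W14={q} W23={t} W34={x}
components per intersection:
  W1: {q,r} {z}
  W2: {s,v} {t} {z}
  W3: {p} {t} {u,x}
  W4: {q} {w,y} {x}
  W12: {z}
  W14: {q}
  W23: {t}
  W34: {x}
C dims 11,4; δ0: rk 4, SNF 1^4
Ȟ^0 = (11 − 4) − 0 = 7, so Ȟ^0 ≅ Z^7
Ȟ^1 = (4 − 0) − 4 = 0, so Ȟ^1 ≅ 0
Ȟ^2 = (0 − 0) − 0 = 0, so Ȟ^2 ≅ 0

Ȟ^0 = Z^7, Ȟ^1 = 0 and Ȟ^2 = 0
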